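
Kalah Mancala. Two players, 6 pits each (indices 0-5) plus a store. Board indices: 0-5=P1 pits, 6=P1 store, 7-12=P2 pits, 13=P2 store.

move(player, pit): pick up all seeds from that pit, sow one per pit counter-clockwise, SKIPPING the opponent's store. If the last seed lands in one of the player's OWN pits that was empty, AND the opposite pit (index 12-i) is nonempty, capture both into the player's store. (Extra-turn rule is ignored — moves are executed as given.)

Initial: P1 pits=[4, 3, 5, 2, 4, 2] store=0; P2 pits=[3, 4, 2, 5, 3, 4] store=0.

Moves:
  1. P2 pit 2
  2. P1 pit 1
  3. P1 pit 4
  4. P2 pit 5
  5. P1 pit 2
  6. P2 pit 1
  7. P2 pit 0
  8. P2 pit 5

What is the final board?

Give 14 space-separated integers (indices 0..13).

Move 1: P2 pit2 -> P1=[4,3,5,2,4,2](0) P2=[3,4,0,6,4,4](0)
Move 2: P1 pit1 -> P1=[4,0,6,3,5,2](0) P2=[3,4,0,6,4,4](0)
Move 3: P1 pit4 -> P1=[4,0,6,3,0,3](1) P2=[4,5,1,6,4,4](0)
Move 4: P2 pit5 -> P1=[5,1,7,3,0,3](1) P2=[4,5,1,6,4,0](1)
Move 5: P1 pit2 -> P1=[5,1,0,4,1,4](2) P2=[5,6,2,6,4,0](1)
Move 6: P2 pit1 -> P1=[6,1,0,4,1,4](2) P2=[5,0,3,7,5,1](2)
Move 7: P2 pit0 -> P1=[6,1,0,4,1,4](2) P2=[0,1,4,8,6,2](2)
Move 8: P2 pit5 -> P1=[7,1,0,4,1,4](2) P2=[0,1,4,8,6,0](3)

Answer: 7 1 0 4 1 4 2 0 1 4 8 6 0 3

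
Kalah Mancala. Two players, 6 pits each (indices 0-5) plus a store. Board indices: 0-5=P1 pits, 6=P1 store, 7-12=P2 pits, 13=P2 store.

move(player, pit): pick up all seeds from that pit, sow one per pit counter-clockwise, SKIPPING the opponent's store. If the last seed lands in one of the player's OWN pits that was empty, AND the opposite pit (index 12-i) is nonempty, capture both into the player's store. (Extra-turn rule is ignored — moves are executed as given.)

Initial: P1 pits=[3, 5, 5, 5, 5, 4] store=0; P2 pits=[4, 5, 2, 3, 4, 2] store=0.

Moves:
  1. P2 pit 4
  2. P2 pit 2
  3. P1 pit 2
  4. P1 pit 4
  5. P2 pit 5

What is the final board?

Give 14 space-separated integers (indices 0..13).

Answer: 5 1 0 6 0 6 2 6 6 1 5 0 0 9

Derivation:
Move 1: P2 pit4 -> P1=[4,6,5,5,5,4](0) P2=[4,5,2,3,0,3](1)
Move 2: P2 pit2 -> P1=[4,0,5,5,5,4](0) P2=[4,5,0,4,0,3](8)
Move 3: P1 pit2 -> P1=[4,0,0,6,6,5](1) P2=[5,5,0,4,0,3](8)
Move 4: P1 pit4 -> P1=[4,0,0,6,0,6](2) P2=[6,6,1,5,0,3](8)
Move 5: P2 pit5 -> P1=[5,1,0,6,0,6](2) P2=[6,6,1,5,0,0](9)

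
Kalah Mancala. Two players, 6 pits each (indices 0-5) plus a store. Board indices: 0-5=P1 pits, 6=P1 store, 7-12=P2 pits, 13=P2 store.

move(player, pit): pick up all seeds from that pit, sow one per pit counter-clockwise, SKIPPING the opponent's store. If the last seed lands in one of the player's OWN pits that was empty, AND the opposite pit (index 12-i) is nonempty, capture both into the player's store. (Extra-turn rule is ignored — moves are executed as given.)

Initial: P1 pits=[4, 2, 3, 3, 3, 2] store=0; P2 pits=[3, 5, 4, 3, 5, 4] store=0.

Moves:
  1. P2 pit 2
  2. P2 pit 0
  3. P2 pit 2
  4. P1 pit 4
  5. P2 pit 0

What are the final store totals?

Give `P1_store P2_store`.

Answer: 1 1

Derivation:
Move 1: P2 pit2 -> P1=[4,2,3,3,3,2](0) P2=[3,5,0,4,6,5](1)
Move 2: P2 pit0 -> P1=[4,2,3,3,3,2](0) P2=[0,6,1,5,6,5](1)
Move 3: P2 pit2 -> P1=[4,2,3,3,3,2](0) P2=[0,6,0,6,6,5](1)
Move 4: P1 pit4 -> P1=[4,2,3,3,0,3](1) P2=[1,6,0,6,6,5](1)
Move 5: P2 pit0 -> P1=[4,2,3,3,0,3](1) P2=[0,7,0,6,6,5](1)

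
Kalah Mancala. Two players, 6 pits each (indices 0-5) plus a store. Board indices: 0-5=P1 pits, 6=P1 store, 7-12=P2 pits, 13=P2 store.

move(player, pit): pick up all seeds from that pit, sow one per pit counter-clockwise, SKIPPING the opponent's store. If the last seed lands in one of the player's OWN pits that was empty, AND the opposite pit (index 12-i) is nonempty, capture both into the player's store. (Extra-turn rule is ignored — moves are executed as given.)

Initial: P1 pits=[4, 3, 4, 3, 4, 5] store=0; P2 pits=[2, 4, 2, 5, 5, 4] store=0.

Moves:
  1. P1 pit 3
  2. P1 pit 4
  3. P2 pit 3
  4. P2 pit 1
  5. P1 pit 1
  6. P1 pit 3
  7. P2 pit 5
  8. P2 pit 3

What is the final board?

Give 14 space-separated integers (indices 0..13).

Move 1: P1 pit3 -> P1=[4,3,4,0,5,6](1) P2=[2,4,2,5,5,4](0)
Move 2: P1 pit4 -> P1=[4,3,4,0,0,7](2) P2=[3,5,3,5,5,4](0)
Move 3: P2 pit3 -> P1=[5,4,4,0,0,7](2) P2=[3,5,3,0,6,5](1)
Move 4: P2 pit1 -> P1=[5,4,4,0,0,7](2) P2=[3,0,4,1,7,6](2)
Move 5: P1 pit1 -> P1=[5,0,5,1,1,8](2) P2=[3,0,4,1,7,6](2)
Move 6: P1 pit3 -> P1=[5,0,5,0,2,8](2) P2=[3,0,4,1,7,6](2)
Move 7: P2 pit5 -> P1=[6,1,6,1,3,8](2) P2=[3,0,4,1,7,0](3)
Move 8: P2 pit3 -> P1=[6,1,6,1,3,8](2) P2=[3,0,4,0,8,0](3)

Answer: 6 1 6 1 3 8 2 3 0 4 0 8 0 3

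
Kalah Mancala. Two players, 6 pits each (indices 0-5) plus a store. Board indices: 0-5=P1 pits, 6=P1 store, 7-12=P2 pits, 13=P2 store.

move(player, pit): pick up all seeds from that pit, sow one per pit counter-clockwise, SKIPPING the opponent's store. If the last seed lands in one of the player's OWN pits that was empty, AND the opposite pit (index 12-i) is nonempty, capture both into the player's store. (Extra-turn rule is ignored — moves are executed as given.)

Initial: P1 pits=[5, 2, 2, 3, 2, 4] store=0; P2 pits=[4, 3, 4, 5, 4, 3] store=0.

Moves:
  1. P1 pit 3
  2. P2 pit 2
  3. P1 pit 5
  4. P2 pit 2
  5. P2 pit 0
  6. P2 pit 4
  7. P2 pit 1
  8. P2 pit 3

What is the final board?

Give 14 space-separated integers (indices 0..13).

Answer: 7 4 4 2 4 0 2 0 0 2 0 2 8 6

Derivation:
Move 1: P1 pit3 -> P1=[5,2,2,0,3,5](1) P2=[4,3,4,5,4,3](0)
Move 2: P2 pit2 -> P1=[5,2,2,0,3,5](1) P2=[4,3,0,6,5,4](1)
Move 3: P1 pit5 -> P1=[5,2,2,0,3,0](2) P2=[5,4,1,7,5,4](1)
Move 4: P2 pit2 -> P1=[5,2,2,0,3,0](2) P2=[5,4,0,8,5,4](1)
Move 5: P2 pit0 -> P1=[5,2,2,0,3,0](2) P2=[0,5,1,9,6,5](1)
Move 6: P2 pit4 -> P1=[6,3,3,1,3,0](2) P2=[0,5,1,9,0,6](2)
Move 7: P2 pit1 -> P1=[6,3,3,1,3,0](2) P2=[0,0,2,10,1,7](3)
Move 8: P2 pit3 -> P1=[7,4,4,2,4,0](2) P2=[0,0,2,0,2,8](6)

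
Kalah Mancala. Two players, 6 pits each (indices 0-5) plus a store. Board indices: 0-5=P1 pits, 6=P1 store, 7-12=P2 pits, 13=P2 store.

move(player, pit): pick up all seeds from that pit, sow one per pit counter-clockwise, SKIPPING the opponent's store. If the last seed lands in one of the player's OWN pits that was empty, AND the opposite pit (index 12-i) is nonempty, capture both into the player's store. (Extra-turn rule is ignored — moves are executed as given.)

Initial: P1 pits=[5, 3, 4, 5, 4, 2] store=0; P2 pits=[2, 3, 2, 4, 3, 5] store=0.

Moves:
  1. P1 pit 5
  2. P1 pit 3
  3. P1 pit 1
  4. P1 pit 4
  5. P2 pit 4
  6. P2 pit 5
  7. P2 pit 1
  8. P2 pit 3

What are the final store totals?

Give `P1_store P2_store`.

Move 1: P1 pit5 -> P1=[5,3,4,5,4,0](1) P2=[3,3,2,4,3,5](0)
Move 2: P1 pit3 -> P1=[5,3,4,0,5,1](2) P2=[4,4,2,4,3,5](0)
Move 3: P1 pit1 -> P1=[5,0,5,1,6,1](2) P2=[4,4,2,4,3,5](0)
Move 4: P1 pit4 -> P1=[5,0,5,1,0,2](3) P2=[5,5,3,5,3,5](0)
Move 5: P2 pit4 -> P1=[6,0,5,1,0,2](3) P2=[5,5,3,5,0,6](1)
Move 6: P2 pit5 -> P1=[7,1,6,2,1,2](3) P2=[5,5,3,5,0,0](2)
Move 7: P2 pit1 -> P1=[7,1,6,2,1,2](3) P2=[5,0,4,6,1,1](3)
Move 8: P2 pit3 -> P1=[8,2,7,2,1,2](3) P2=[5,0,4,0,2,2](4)

Answer: 3 4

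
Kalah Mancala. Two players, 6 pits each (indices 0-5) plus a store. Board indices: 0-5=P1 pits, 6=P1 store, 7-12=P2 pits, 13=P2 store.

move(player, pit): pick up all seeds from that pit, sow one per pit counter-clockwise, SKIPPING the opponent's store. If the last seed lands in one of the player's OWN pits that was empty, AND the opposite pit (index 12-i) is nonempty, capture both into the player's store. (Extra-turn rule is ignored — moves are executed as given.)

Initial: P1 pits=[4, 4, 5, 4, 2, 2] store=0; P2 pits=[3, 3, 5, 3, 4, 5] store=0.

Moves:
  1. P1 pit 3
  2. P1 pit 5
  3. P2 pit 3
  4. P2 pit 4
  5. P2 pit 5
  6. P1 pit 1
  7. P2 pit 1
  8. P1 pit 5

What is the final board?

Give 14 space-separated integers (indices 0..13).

Answer: 0 0 8 2 5 0 4 7 0 6 1 1 0 10

Derivation:
Move 1: P1 pit3 -> P1=[4,4,5,0,3,3](1) P2=[4,3,5,3,4,5](0)
Move 2: P1 pit5 -> P1=[4,4,5,0,3,0](2) P2=[5,4,5,3,4,5](0)
Move 3: P2 pit3 -> P1=[4,4,5,0,3,0](2) P2=[5,4,5,0,5,6](1)
Move 4: P2 pit4 -> P1=[5,5,6,0,3,0](2) P2=[5,4,5,0,0,7](2)
Move 5: P2 pit5 -> P1=[6,6,7,1,4,1](2) P2=[5,4,5,0,0,0](3)
Move 6: P1 pit1 -> P1=[6,0,8,2,5,2](3) P2=[6,4,5,0,0,0](3)
Move 7: P2 pit1 -> P1=[0,0,8,2,5,2](3) P2=[6,0,6,1,1,0](10)
Move 8: P1 pit5 -> P1=[0,0,8,2,5,0](4) P2=[7,0,6,1,1,0](10)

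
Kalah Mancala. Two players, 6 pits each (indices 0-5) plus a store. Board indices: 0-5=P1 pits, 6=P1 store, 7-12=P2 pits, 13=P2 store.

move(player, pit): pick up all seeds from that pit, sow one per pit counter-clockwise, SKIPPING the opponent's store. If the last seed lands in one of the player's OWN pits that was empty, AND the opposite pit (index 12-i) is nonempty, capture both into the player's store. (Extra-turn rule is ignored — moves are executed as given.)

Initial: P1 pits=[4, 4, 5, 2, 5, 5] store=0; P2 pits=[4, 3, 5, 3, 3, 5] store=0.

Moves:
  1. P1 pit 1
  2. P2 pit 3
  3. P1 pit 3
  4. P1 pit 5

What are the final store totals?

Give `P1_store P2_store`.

Move 1: P1 pit1 -> P1=[4,0,6,3,6,6](0) P2=[4,3,5,3,3,5](0)
Move 2: P2 pit3 -> P1=[4,0,6,3,6,6](0) P2=[4,3,5,0,4,6](1)
Move 3: P1 pit3 -> P1=[4,0,6,0,7,7](1) P2=[4,3,5,0,4,6](1)
Move 4: P1 pit5 -> P1=[4,0,6,0,7,0](2) P2=[5,4,6,1,5,7](1)

Answer: 2 1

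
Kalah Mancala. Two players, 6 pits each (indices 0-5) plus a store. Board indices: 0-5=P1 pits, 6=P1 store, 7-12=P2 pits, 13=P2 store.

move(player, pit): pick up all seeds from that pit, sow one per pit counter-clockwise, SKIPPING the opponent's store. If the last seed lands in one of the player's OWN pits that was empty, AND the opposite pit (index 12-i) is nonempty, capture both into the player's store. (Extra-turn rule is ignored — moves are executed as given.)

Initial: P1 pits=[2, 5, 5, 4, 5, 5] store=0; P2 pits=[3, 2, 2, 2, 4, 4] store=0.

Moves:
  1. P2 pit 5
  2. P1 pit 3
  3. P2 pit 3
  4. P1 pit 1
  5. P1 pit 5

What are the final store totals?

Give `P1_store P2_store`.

Answer: 3 5

Derivation:
Move 1: P2 pit5 -> P1=[3,6,6,4,5,5](0) P2=[3,2,2,2,4,0](1)
Move 2: P1 pit3 -> P1=[3,6,6,0,6,6](1) P2=[4,2,2,2,4,0](1)
Move 3: P2 pit3 -> P1=[0,6,6,0,6,6](1) P2=[4,2,2,0,5,0](5)
Move 4: P1 pit1 -> P1=[0,0,7,1,7,7](2) P2=[5,2,2,0,5,0](5)
Move 5: P1 pit5 -> P1=[0,0,7,1,7,0](3) P2=[6,3,3,1,6,1](5)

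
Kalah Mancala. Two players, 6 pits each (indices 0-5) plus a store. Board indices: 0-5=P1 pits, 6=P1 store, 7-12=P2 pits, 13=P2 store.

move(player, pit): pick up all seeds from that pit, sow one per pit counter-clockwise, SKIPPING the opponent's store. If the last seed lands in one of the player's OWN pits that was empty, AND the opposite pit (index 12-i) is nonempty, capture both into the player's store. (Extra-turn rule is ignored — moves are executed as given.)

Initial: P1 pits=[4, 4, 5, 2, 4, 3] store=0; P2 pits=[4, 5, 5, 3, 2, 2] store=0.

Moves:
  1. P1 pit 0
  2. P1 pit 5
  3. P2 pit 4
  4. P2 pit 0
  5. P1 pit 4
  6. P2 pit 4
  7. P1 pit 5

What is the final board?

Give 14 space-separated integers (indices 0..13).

Move 1: P1 pit0 -> P1=[0,5,6,3,5,3](0) P2=[4,5,5,3,2,2](0)
Move 2: P1 pit5 -> P1=[0,5,6,3,5,0](1) P2=[5,6,5,3,2,2](0)
Move 3: P2 pit4 -> P1=[0,5,6,3,5,0](1) P2=[5,6,5,3,0,3](1)
Move 4: P2 pit0 -> P1=[0,5,6,3,5,0](1) P2=[0,7,6,4,1,4](1)
Move 5: P1 pit4 -> P1=[0,5,6,3,0,1](2) P2=[1,8,7,4,1,4](1)
Move 6: P2 pit4 -> P1=[0,5,6,3,0,1](2) P2=[1,8,7,4,0,5](1)
Move 7: P1 pit5 -> P1=[0,5,6,3,0,0](3) P2=[1,8,7,4,0,5](1)

Answer: 0 5 6 3 0 0 3 1 8 7 4 0 5 1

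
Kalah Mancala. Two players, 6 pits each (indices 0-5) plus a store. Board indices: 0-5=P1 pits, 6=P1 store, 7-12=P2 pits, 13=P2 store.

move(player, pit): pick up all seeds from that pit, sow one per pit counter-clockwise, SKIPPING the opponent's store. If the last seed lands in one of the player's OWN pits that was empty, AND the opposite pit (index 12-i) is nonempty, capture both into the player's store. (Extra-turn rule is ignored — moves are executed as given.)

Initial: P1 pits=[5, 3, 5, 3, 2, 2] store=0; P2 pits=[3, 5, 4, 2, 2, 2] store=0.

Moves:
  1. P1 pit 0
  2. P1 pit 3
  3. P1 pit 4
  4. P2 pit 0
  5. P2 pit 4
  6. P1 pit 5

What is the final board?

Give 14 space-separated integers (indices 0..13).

Answer: 1 4 6 0 0 0 3 1 8 6 4 0 4 1

Derivation:
Move 1: P1 pit0 -> P1=[0,4,6,4,3,3](0) P2=[3,5,4,2,2,2](0)
Move 2: P1 pit3 -> P1=[0,4,6,0,4,4](1) P2=[4,5,4,2,2,2](0)
Move 3: P1 pit4 -> P1=[0,4,6,0,0,5](2) P2=[5,6,4,2,2,2](0)
Move 4: P2 pit0 -> P1=[0,4,6,0,0,5](2) P2=[0,7,5,3,3,3](0)
Move 5: P2 pit4 -> P1=[1,4,6,0,0,5](2) P2=[0,7,5,3,0,4](1)
Move 6: P1 pit5 -> P1=[1,4,6,0,0,0](3) P2=[1,8,6,4,0,4](1)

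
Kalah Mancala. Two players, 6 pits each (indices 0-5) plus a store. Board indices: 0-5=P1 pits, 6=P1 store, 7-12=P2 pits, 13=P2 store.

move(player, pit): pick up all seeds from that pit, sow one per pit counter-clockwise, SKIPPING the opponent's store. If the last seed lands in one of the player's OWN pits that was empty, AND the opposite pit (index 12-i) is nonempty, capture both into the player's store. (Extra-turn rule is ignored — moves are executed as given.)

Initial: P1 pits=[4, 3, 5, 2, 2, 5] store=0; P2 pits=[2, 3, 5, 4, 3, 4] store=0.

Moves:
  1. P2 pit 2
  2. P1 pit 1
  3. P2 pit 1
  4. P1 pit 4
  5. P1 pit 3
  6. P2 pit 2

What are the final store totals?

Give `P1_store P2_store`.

Move 1: P2 pit2 -> P1=[5,3,5,2,2,5](0) P2=[2,3,0,5,4,5](1)
Move 2: P1 pit1 -> P1=[5,0,6,3,3,5](0) P2=[2,3,0,5,4,5](1)
Move 3: P2 pit1 -> P1=[5,0,6,3,3,5](0) P2=[2,0,1,6,5,5](1)
Move 4: P1 pit4 -> P1=[5,0,6,3,0,6](1) P2=[3,0,1,6,5,5](1)
Move 5: P1 pit3 -> P1=[5,0,6,0,1,7](2) P2=[3,0,1,6,5,5](1)
Move 6: P2 pit2 -> P1=[5,0,6,0,1,7](2) P2=[3,0,0,7,5,5](1)

Answer: 2 1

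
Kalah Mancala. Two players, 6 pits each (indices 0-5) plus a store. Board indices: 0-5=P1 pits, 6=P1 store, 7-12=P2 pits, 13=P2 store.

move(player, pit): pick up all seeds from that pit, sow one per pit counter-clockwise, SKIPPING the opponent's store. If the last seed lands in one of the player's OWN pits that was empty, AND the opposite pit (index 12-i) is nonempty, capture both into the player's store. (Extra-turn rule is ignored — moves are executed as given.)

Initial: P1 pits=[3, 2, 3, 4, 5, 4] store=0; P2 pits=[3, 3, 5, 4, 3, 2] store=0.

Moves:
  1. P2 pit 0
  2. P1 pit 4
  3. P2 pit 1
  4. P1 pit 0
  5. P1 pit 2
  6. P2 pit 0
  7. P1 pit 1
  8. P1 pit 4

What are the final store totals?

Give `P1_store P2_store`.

Answer: 2 3

Derivation:
Move 1: P2 pit0 -> P1=[3,2,3,4,5,4](0) P2=[0,4,6,5,3,2](0)
Move 2: P1 pit4 -> P1=[3,2,3,4,0,5](1) P2=[1,5,7,5,3,2](0)
Move 3: P2 pit1 -> P1=[3,2,3,4,0,5](1) P2=[1,0,8,6,4,3](1)
Move 4: P1 pit0 -> P1=[0,3,4,5,0,5](1) P2=[1,0,8,6,4,3](1)
Move 5: P1 pit2 -> P1=[0,3,0,6,1,6](2) P2=[1,0,8,6,4,3](1)
Move 6: P2 pit0 -> P1=[0,3,0,6,0,6](2) P2=[0,0,8,6,4,3](3)
Move 7: P1 pit1 -> P1=[0,0,1,7,1,6](2) P2=[0,0,8,6,4,3](3)
Move 8: P1 pit4 -> P1=[0,0,1,7,0,7](2) P2=[0,0,8,6,4,3](3)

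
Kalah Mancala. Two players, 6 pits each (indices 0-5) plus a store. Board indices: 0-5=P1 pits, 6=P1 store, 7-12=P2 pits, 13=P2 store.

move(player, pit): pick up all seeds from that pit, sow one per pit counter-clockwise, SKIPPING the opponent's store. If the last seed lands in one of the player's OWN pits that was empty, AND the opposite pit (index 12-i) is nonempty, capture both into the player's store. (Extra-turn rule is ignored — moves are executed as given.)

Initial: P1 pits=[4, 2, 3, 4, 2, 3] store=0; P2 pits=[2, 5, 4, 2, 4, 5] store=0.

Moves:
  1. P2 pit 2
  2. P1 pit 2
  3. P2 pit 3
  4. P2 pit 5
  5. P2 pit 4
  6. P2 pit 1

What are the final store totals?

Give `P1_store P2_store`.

Move 1: P2 pit2 -> P1=[4,2,3,4,2,3](0) P2=[2,5,0,3,5,6](1)
Move 2: P1 pit2 -> P1=[4,2,0,5,3,4](0) P2=[2,5,0,3,5,6](1)
Move 3: P2 pit3 -> P1=[4,2,0,5,3,4](0) P2=[2,5,0,0,6,7](2)
Move 4: P2 pit5 -> P1=[5,3,1,6,4,5](0) P2=[2,5,0,0,6,0](3)
Move 5: P2 pit4 -> P1=[6,4,2,7,4,5](0) P2=[2,5,0,0,0,1](4)
Move 6: P2 pit1 -> P1=[6,4,2,7,4,5](0) P2=[2,0,1,1,1,2](5)

Answer: 0 5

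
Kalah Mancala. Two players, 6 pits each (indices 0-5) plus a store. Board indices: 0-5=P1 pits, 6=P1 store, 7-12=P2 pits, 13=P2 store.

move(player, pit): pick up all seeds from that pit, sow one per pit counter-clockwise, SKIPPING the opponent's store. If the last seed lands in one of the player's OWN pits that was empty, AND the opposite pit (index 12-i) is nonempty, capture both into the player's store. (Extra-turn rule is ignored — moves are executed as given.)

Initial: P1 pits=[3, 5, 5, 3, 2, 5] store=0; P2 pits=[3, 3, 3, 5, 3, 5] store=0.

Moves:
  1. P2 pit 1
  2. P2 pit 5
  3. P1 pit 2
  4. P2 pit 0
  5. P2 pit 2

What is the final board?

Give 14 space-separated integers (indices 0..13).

Answer: 5 6 0 5 3 6 1 0 2 0 8 6 1 2

Derivation:
Move 1: P2 pit1 -> P1=[3,5,5,3,2,5](0) P2=[3,0,4,6,4,5](0)
Move 2: P2 pit5 -> P1=[4,6,6,4,2,5](0) P2=[3,0,4,6,4,0](1)
Move 3: P1 pit2 -> P1=[4,6,0,5,3,6](1) P2=[4,1,4,6,4,0](1)
Move 4: P2 pit0 -> P1=[4,6,0,5,3,6](1) P2=[0,2,5,7,5,0](1)
Move 5: P2 pit2 -> P1=[5,6,0,5,3,6](1) P2=[0,2,0,8,6,1](2)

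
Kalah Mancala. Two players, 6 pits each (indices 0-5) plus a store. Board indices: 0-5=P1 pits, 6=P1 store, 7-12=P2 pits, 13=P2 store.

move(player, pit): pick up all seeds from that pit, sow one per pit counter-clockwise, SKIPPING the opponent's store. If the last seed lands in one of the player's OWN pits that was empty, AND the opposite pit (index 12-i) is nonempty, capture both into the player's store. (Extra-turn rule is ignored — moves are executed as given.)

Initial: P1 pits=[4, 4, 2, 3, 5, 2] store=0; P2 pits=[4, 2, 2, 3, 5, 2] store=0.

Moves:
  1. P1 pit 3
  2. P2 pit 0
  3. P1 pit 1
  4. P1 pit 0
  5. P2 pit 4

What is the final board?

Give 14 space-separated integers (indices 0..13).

Move 1: P1 pit3 -> P1=[4,4,2,0,6,3](1) P2=[4,2,2,3,5,2](0)
Move 2: P2 pit0 -> P1=[4,4,2,0,6,3](1) P2=[0,3,3,4,6,2](0)
Move 3: P1 pit1 -> P1=[4,0,3,1,7,4](1) P2=[0,3,3,4,6,2](0)
Move 4: P1 pit0 -> P1=[0,1,4,2,8,4](1) P2=[0,3,3,4,6,2](0)
Move 5: P2 pit4 -> P1=[1,2,5,3,8,4](1) P2=[0,3,3,4,0,3](1)

Answer: 1 2 5 3 8 4 1 0 3 3 4 0 3 1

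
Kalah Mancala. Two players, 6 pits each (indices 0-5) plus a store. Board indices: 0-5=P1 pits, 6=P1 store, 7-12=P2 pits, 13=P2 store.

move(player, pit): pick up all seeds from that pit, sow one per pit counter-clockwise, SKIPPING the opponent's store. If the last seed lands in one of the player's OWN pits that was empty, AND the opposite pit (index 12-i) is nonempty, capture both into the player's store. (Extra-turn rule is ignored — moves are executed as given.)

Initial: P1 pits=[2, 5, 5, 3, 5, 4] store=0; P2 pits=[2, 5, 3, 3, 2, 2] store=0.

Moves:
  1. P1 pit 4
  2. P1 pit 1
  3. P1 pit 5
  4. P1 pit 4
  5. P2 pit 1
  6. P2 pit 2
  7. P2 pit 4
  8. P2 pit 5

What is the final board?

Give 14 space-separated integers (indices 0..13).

Move 1: P1 pit4 -> P1=[2,5,5,3,0,5](1) P2=[3,6,4,3,2,2](0)
Move 2: P1 pit1 -> P1=[2,0,6,4,1,6](2) P2=[3,6,4,3,2,2](0)
Move 3: P1 pit5 -> P1=[2,0,6,4,1,0](3) P2=[4,7,5,4,3,2](0)
Move 4: P1 pit4 -> P1=[2,0,6,4,0,0](8) P2=[0,7,5,4,3,2](0)
Move 5: P2 pit1 -> P1=[3,1,6,4,0,0](8) P2=[0,0,6,5,4,3](1)
Move 6: P2 pit2 -> P1=[4,2,6,4,0,0](8) P2=[0,0,0,6,5,4](2)
Move 7: P2 pit4 -> P1=[5,3,7,4,0,0](8) P2=[0,0,0,6,0,5](3)
Move 8: P2 pit5 -> P1=[6,4,8,5,0,0](8) P2=[0,0,0,6,0,0](4)

Answer: 6 4 8 5 0 0 8 0 0 0 6 0 0 4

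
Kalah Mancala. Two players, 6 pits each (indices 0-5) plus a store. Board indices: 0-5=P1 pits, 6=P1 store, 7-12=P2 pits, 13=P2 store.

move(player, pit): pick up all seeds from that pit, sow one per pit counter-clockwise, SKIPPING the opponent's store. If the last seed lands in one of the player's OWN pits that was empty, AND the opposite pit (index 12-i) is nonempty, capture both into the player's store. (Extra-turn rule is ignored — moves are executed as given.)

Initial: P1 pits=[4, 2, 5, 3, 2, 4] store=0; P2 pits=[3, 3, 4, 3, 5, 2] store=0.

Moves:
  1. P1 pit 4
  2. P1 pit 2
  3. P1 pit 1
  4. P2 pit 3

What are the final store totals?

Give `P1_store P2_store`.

Move 1: P1 pit4 -> P1=[4,2,5,3,0,5](1) P2=[3,3,4,3,5,2](0)
Move 2: P1 pit2 -> P1=[4,2,0,4,1,6](2) P2=[4,3,4,3,5,2](0)
Move 3: P1 pit1 -> P1=[4,0,1,5,1,6](2) P2=[4,3,4,3,5,2](0)
Move 4: P2 pit3 -> P1=[4,0,1,5,1,6](2) P2=[4,3,4,0,6,3](1)

Answer: 2 1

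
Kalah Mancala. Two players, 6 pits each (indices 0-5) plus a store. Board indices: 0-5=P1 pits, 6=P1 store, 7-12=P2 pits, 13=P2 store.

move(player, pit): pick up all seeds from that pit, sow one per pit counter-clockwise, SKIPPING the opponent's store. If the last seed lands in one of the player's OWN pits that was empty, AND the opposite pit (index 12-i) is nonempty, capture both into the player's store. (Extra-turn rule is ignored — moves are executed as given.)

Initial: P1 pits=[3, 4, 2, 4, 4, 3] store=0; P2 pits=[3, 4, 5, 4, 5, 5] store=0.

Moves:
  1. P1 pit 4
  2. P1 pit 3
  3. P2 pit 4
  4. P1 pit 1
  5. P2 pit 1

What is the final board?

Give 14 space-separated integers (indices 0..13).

Answer: 4 0 4 1 2 6 3 5 0 6 5 1 7 2

Derivation:
Move 1: P1 pit4 -> P1=[3,4,2,4,0,4](1) P2=[4,5,5,4,5,5](0)
Move 2: P1 pit3 -> P1=[3,4,2,0,1,5](2) P2=[5,5,5,4,5,5](0)
Move 3: P2 pit4 -> P1=[4,5,3,0,1,5](2) P2=[5,5,5,4,0,6](1)
Move 4: P1 pit1 -> P1=[4,0,4,1,2,6](3) P2=[5,5,5,4,0,6](1)
Move 5: P2 pit1 -> P1=[4,0,4,1,2,6](3) P2=[5,0,6,5,1,7](2)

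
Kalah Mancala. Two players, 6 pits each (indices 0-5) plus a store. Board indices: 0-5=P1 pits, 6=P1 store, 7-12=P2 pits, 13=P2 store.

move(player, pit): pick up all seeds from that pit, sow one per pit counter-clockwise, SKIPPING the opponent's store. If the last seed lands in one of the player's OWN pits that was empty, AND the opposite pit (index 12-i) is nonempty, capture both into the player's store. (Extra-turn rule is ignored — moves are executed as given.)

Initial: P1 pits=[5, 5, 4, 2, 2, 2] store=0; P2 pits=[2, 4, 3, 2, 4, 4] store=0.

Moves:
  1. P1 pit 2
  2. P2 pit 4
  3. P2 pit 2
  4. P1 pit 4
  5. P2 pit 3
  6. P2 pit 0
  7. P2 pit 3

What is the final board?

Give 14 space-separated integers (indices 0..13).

Move 1: P1 pit2 -> P1=[5,5,0,3,3,3](1) P2=[2,4,3,2,4,4](0)
Move 2: P2 pit4 -> P1=[6,6,0,3,3,3](1) P2=[2,4,3,2,0,5](1)
Move 3: P2 pit2 -> P1=[6,6,0,3,3,3](1) P2=[2,4,0,3,1,6](1)
Move 4: P1 pit4 -> P1=[6,6,0,3,0,4](2) P2=[3,4,0,3,1,6](1)
Move 5: P2 pit3 -> P1=[6,6,0,3,0,4](2) P2=[3,4,0,0,2,7](2)
Move 6: P2 pit0 -> P1=[6,6,0,3,0,4](2) P2=[0,5,1,1,2,7](2)
Move 7: P2 pit3 -> P1=[6,6,0,3,0,4](2) P2=[0,5,1,0,3,7](2)

Answer: 6 6 0 3 0 4 2 0 5 1 0 3 7 2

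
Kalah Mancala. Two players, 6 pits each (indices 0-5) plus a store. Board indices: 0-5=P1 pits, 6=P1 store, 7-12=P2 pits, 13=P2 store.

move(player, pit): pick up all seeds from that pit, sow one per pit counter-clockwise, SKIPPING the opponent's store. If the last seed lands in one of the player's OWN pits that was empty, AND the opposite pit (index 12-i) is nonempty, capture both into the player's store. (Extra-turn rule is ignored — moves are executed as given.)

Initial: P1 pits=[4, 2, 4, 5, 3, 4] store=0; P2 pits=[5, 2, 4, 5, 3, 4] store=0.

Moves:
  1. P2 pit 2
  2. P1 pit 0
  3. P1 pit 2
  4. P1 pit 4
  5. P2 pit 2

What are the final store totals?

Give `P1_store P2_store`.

Move 1: P2 pit2 -> P1=[4,2,4,5,3,4](0) P2=[5,2,0,6,4,5](1)
Move 2: P1 pit0 -> P1=[0,3,5,6,4,4](0) P2=[5,2,0,6,4,5](1)
Move 3: P1 pit2 -> P1=[0,3,0,7,5,5](1) P2=[6,2,0,6,4,5](1)
Move 4: P1 pit4 -> P1=[0,3,0,7,0,6](2) P2=[7,3,1,6,4,5](1)
Move 5: P2 pit2 -> P1=[0,3,0,7,0,6](2) P2=[7,3,0,7,4,5](1)

Answer: 2 1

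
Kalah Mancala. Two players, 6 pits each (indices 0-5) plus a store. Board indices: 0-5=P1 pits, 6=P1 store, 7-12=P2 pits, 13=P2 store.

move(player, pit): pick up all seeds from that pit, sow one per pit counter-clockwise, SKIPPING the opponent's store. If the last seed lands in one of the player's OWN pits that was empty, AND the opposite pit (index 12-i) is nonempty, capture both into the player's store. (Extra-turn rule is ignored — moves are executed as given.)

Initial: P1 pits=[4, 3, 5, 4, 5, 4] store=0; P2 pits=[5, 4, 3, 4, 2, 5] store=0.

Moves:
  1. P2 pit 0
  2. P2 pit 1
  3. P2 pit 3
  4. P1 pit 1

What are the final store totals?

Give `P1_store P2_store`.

Move 1: P2 pit0 -> P1=[4,3,5,4,5,4](0) P2=[0,5,4,5,3,6](0)
Move 2: P2 pit1 -> P1=[4,3,5,4,5,4](0) P2=[0,0,5,6,4,7](1)
Move 3: P2 pit3 -> P1=[5,4,6,4,5,4](0) P2=[0,0,5,0,5,8](2)
Move 4: P1 pit1 -> P1=[5,0,7,5,6,5](0) P2=[0,0,5,0,5,8](2)

Answer: 0 2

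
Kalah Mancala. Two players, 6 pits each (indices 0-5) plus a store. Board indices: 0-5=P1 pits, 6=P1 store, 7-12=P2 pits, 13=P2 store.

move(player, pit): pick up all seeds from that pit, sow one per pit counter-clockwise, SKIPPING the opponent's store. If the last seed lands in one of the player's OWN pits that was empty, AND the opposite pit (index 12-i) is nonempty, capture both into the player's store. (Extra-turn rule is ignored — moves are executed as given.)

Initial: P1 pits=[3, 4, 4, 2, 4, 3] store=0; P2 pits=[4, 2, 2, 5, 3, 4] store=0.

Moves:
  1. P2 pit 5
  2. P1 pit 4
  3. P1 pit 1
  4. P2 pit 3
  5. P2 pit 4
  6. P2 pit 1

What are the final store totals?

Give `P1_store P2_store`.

Move 1: P2 pit5 -> P1=[4,5,5,2,4,3](0) P2=[4,2,2,5,3,0](1)
Move 2: P1 pit4 -> P1=[4,5,5,2,0,4](1) P2=[5,3,2,5,3,0](1)
Move 3: P1 pit1 -> P1=[4,0,6,3,1,5](2) P2=[5,3,2,5,3,0](1)
Move 4: P2 pit3 -> P1=[5,1,6,3,1,5](2) P2=[5,3,2,0,4,1](2)
Move 5: P2 pit4 -> P1=[6,2,6,3,1,5](2) P2=[5,3,2,0,0,2](3)
Move 6: P2 pit1 -> P1=[6,0,6,3,1,5](2) P2=[5,0,3,1,0,2](6)

Answer: 2 6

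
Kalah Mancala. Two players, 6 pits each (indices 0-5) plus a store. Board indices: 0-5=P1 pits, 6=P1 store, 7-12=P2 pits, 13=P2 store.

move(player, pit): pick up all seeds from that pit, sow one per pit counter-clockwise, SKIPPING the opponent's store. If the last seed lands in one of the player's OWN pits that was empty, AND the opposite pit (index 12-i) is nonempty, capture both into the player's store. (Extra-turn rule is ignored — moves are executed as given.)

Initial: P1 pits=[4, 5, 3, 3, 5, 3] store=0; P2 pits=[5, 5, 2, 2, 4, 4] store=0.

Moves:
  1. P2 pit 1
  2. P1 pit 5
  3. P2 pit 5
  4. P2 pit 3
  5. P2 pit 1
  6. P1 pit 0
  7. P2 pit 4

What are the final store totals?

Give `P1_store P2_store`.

Move 1: P2 pit1 -> P1=[4,5,3,3,5,3](0) P2=[5,0,3,3,5,5](1)
Move 2: P1 pit5 -> P1=[4,5,3,3,5,0](1) P2=[6,1,3,3,5,5](1)
Move 3: P2 pit5 -> P1=[5,6,4,4,5,0](1) P2=[6,1,3,3,5,0](2)
Move 4: P2 pit3 -> P1=[5,6,4,4,5,0](1) P2=[6,1,3,0,6,1](3)
Move 5: P2 pit1 -> P1=[5,6,4,4,5,0](1) P2=[6,0,4,0,6,1](3)
Move 6: P1 pit0 -> P1=[0,7,5,5,6,0](8) P2=[0,0,4,0,6,1](3)
Move 7: P2 pit4 -> P1=[1,8,6,6,6,0](8) P2=[0,0,4,0,0,2](4)

Answer: 8 4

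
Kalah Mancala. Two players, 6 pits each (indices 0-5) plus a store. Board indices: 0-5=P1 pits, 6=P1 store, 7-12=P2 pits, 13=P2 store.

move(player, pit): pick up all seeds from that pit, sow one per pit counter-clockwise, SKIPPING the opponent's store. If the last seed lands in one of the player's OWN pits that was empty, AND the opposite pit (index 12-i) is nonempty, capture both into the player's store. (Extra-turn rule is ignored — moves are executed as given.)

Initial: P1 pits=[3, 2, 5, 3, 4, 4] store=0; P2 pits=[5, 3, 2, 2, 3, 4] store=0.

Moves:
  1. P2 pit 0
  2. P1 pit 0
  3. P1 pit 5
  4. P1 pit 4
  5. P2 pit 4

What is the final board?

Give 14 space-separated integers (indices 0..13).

Move 1: P2 pit0 -> P1=[3,2,5,3,4,4](0) P2=[0,4,3,3,4,5](0)
Move 2: P1 pit0 -> P1=[0,3,6,4,4,4](0) P2=[0,4,3,3,4,5](0)
Move 3: P1 pit5 -> P1=[0,3,6,4,4,0](1) P2=[1,5,4,3,4,5](0)
Move 4: P1 pit4 -> P1=[0,3,6,4,0,1](2) P2=[2,6,4,3,4,5](0)
Move 5: P2 pit4 -> P1=[1,4,6,4,0,1](2) P2=[2,6,4,3,0,6](1)

Answer: 1 4 6 4 0 1 2 2 6 4 3 0 6 1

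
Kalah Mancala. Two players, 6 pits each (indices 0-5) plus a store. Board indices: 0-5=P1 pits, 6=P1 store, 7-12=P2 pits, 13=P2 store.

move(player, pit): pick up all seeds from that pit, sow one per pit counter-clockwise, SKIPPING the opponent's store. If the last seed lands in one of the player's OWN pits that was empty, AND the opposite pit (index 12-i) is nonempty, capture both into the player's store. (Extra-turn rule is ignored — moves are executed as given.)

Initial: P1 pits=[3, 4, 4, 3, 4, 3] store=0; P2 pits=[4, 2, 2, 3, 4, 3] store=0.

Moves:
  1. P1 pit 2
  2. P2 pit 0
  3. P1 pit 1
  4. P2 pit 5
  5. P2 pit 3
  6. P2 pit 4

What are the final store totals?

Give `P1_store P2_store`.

Answer: 1 3

Derivation:
Move 1: P1 pit2 -> P1=[3,4,0,4,5,4](1) P2=[4,2,2,3,4,3](0)
Move 2: P2 pit0 -> P1=[3,4,0,4,5,4](1) P2=[0,3,3,4,5,3](0)
Move 3: P1 pit1 -> P1=[3,0,1,5,6,5](1) P2=[0,3,3,4,5,3](0)
Move 4: P2 pit5 -> P1=[4,1,1,5,6,5](1) P2=[0,3,3,4,5,0](1)
Move 5: P2 pit3 -> P1=[5,1,1,5,6,5](1) P2=[0,3,3,0,6,1](2)
Move 6: P2 pit4 -> P1=[6,2,2,6,6,5](1) P2=[0,3,3,0,0,2](3)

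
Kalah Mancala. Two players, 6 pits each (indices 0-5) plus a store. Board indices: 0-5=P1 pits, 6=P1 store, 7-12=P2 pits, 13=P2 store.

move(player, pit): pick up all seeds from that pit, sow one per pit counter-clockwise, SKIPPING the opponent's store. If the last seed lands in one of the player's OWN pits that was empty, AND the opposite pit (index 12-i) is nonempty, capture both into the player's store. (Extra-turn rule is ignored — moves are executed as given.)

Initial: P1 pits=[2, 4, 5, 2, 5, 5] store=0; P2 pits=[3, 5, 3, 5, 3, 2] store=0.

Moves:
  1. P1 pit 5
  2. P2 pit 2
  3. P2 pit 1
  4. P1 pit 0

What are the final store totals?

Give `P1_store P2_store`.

Answer: 1 2

Derivation:
Move 1: P1 pit5 -> P1=[2,4,5,2,5,0](1) P2=[4,6,4,6,3,2](0)
Move 2: P2 pit2 -> P1=[2,4,5,2,5,0](1) P2=[4,6,0,7,4,3](1)
Move 3: P2 pit1 -> P1=[3,4,5,2,5,0](1) P2=[4,0,1,8,5,4](2)
Move 4: P1 pit0 -> P1=[0,5,6,3,5,0](1) P2=[4,0,1,8,5,4](2)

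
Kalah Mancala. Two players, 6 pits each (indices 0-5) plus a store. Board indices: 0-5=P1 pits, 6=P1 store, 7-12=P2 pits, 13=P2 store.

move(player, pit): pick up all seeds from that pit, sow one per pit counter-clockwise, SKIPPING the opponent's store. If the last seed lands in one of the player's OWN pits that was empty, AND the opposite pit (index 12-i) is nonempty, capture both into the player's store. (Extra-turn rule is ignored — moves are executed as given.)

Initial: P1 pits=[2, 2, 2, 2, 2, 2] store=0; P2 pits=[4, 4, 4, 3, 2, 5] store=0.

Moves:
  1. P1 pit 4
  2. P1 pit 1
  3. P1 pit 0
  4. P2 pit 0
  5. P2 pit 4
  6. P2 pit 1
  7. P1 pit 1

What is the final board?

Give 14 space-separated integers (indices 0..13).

Move 1: P1 pit4 -> P1=[2,2,2,2,0,3](1) P2=[4,4,4,3,2,5](0)
Move 2: P1 pit1 -> P1=[2,0,3,3,0,3](1) P2=[4,4,4,3,2,5](0)
Move 3: P1 pit0 -> P1=[0,1,4,3,0,3](1) P2=[4,4,4,3,2,5](0)
Move 4: P2 pit0 -> P1=[0,1,4,3,0,3](1) P2=[0,5,5,4,3,5](0)
Move 5: P2 pit4 -> P1=[1,1,4,3,0,3](1) P2=[0,5,5,4,0,6](1)
Move 6: P2 pit1 -> P1=[1,1,4,3,0,3](1) P2=[0,0,6,5,1,7](2)
Move 7: P1 pit1 -> P1=[1,0,5,3,0,3](1) P2=[0,0,6,5,1,7](2)

Answer: 1 0 5 3 0 3 1 0 0 6 5 1 7 2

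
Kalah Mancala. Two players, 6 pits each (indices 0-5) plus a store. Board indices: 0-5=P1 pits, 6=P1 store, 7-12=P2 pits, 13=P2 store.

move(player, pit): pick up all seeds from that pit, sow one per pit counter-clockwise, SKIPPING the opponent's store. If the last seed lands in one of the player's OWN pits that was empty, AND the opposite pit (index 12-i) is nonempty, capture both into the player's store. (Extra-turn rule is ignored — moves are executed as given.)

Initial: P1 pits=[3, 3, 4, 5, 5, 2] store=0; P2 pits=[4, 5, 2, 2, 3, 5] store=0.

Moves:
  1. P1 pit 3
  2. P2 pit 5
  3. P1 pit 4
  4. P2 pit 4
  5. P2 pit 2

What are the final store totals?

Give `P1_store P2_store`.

Move 1: P1 pit3 -> P1=[3,3,4,0,6,3](1) P2=[5,6,2,2,3,5](0)
Move 2: P2 pit5 -> P1=[4,4,5,1,6,3](1) P2=[5,6,2,2,3,0](1)
Move 3: P1 pit4 -> P1=[4,4,5,1,0,4](2) P2=[6,7,3,3,3,0](1)
Move 4: P2 pit4 -> P1=[5,4,5,1,0,4](2) P2=[6,7,3,3,0,1](2)
Move 5: P2 pit2 -> P1=[5,4,5,1,0,4](2) P2=[6,7,0,4,1,2](2)

Answer: 2 2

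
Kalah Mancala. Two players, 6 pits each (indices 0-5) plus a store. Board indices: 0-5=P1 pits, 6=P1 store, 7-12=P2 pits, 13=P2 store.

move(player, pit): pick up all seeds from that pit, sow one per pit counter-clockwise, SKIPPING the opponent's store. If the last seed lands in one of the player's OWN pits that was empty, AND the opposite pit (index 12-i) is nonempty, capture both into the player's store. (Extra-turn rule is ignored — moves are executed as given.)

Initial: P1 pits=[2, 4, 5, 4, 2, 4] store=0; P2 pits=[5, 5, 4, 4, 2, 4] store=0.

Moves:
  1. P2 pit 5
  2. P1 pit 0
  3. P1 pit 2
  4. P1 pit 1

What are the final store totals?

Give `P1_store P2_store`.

Answer: 2 1

Derivation:
Move 1: P2 pit5 -> P1=[3,5,6,4,2,4](0) P2=[5,5,4,4,2,0](1)
Move 2: P1 pit0 -> P1=[0,6,7,5,2,4](0) P2=[5,5,4,4,2,0](1)
Move 3: P1 pit2 -> P1=[0,6,0,6,3,5](1) P2=[6,6,5,4,2,0](1)
Move 4: P1 pit1 -> P1=[0,0,1,7,4,6](2) P2=[7,6,5,4,2,0](1)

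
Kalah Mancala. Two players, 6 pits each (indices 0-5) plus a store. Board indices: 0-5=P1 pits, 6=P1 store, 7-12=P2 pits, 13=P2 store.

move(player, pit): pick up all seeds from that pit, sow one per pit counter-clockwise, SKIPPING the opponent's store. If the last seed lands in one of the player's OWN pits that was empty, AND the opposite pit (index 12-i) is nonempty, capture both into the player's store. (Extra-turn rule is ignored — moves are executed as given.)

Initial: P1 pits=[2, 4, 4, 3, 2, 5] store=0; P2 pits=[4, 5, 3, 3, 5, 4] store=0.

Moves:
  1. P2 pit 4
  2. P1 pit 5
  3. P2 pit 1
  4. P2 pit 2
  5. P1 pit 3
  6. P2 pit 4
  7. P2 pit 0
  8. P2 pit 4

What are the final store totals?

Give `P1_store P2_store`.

Answer: 2 4

Derivation:
Move 1: P2 pit4 -> P1=[3,5,5,3,2,5](0) P2=[4,5,3,3,0,5](1)
Move 2: P1 pit5 -> P1=[3,5,5,3,2,0](1) P2=[5,6,4,4,0,5](1)
Move 3: P2 pit1 -> P1=[4,5,5,3,2,0](1) P2=[5,0,5,5,1,6](2)
Move 4: P2 pit2 -> P1=[5,5,5,3,2,0](1) P2=[5,0,0,6,2,7](3)
Move 5: P1 pit3 -> P1=[5,5,5,0,3,1](2) P2=[5,0,0,6,2,7](3)
Move 6: P2 pit4 -> P1=[5,5,5,0,3,1](2) P2=[5,0,0,6,0,8](4)
Move 7: P2 pit0 -> P1=[5,5,5,0,3,1](2) P2=[0,1,1,7,1,9](4)
Move 8: P2 pit4 -> P1=[5,5,5,0,3,1](2) P2=[0,1,1,7,0,10](4)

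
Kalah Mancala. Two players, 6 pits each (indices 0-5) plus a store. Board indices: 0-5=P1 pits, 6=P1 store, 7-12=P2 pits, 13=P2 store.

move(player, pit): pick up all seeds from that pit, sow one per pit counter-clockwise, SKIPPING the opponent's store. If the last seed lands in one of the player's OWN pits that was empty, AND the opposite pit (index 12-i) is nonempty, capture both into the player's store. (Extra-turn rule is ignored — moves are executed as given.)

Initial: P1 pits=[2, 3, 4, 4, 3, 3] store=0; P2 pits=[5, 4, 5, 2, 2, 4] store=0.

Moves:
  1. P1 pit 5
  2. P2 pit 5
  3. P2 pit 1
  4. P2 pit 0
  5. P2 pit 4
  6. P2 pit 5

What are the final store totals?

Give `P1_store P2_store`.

Move 1: P1 pit5 -> P1=[2,3,4,4,3,0](1) P2=[6,5,5,2,2,4](0)
Move 2: P2 pit5 -> P1=[3,4,5,4,3,0](1) P2=[6,5,5,2,2,0](1)
Move 3: P2 pit1 -> P1=[3,4,5,4,3,0](1) P2=[6,0,6,3,3,1](2)
Move 4: P2 pit0 -> P1=[3,4,5,4,3,0](1) P2=[0,1,7,4,4,2](3)
Move 5: P2 pit4 -> P1=[4,5,5,4,3,0](1) P2=[0,1,7,4,0,3](4)
Move 6: P2 pit5 -> P1=[5,6,5,4,3,0](1) P2=[0,1,7,4,0,0](5)

Answer: 1 5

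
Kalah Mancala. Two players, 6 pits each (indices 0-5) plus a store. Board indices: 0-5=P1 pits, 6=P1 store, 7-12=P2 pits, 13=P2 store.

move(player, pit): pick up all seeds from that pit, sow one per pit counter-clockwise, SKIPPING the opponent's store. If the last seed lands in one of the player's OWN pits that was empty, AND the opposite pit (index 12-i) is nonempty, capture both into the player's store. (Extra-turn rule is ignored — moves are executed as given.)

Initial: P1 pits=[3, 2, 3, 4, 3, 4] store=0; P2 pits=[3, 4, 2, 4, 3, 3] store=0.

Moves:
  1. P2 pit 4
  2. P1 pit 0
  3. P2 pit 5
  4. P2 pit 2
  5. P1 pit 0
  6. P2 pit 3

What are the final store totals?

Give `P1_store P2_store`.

Answer: 0 8

Derivation:
Move 1: P2 pit4 -> P1=[4,2,3,4,3,4](0) P2=[3,4,2,4,0,4](1)
Move 2: P1 pit0 -> P1=[0,3,4,5,4,4](0) P2=[3,4,2,4,0,4](1)
Move 3: P2 pit5 -> P1=[1,4,5,5,4,4](0) P2=[3,4,2,4,0,0](2)
Move 4: P2 pit2 -> P1=[1,0,5,5,4,4](0) P2=[3,4,0,5,0,0](7)
Move 5: P1 pit0 -> P1=[0,1,5,5,4,4](0) P2=[3,4,0,5,0,0](7)
Move 6: P2 pit3 -> P1=[1,2,5,5,4,4](0) P2=[3,4,0,0,1,1](8)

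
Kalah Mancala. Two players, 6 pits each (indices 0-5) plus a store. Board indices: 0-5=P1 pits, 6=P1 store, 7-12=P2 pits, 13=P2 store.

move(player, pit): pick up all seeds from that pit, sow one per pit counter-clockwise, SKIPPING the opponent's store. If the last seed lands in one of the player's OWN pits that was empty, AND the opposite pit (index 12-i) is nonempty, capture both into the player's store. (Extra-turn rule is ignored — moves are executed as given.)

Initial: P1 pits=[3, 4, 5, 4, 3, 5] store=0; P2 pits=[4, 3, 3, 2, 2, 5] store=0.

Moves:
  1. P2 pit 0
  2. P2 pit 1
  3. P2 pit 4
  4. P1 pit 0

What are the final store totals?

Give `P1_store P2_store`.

Answer: 0 1

Derivation:
Move 1: P2 pit0 -> P1=[3,4,5,4,3,5](0) P2=[0,4,4,3,3,5](0)
Move 2: P2 pit1 -> P1=[3,4,5,4,3,5](0) P2=[0,0,5,4,4,6](0)
Move 3: P2 pit4 -> P1=[4,5,5,4,3,5](0) P2=[0,0,5,4,0,7](1)
Move 4: P1 pit0 -> P1=[0,6,6,5,4,5](0) P2=[0,0,5,4,0,7](1)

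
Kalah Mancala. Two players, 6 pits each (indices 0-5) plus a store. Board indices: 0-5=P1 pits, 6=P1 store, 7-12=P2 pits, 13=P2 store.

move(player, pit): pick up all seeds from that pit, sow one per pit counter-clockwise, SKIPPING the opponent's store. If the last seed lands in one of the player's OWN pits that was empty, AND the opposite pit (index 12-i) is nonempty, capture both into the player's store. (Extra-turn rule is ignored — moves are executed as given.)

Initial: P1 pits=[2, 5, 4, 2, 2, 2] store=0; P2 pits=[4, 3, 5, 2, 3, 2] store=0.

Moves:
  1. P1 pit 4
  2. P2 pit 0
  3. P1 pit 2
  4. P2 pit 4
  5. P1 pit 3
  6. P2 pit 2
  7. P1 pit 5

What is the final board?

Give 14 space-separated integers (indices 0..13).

Move 1: P1 pit4 -> P1=[2,5,4,2,0,3](1) P2=[4,3,5,2,3,2](0)
Move 2: P2 pit0 -> P1=[2,5,4,2,0,3](1) P2=[0,4,6,3,4,2](0)
Move 3: P1 pit2 -> P1=[2,5,0,3,1,4](2) P2=[0,4,6,3,4,2](0)
Move 4: P2 pit4 -> P1=[3,6,0,3,1,4](2) P2=[0,4,6,3,0,3](1)
Move 5: P1 pit3 -> P1=[3,6,0,0,2,5](3) P2=[0,4,6,3,0,3](1)
Move 6: P2 pit2 -> P1=[4,7,0,0,2,5](3) P2=[0,4,0,4,1,4](2)
Move 7: P1 pit5 -> P1=[4,7,0,0,2,0](4) P2=[1,5,1,5,1,4](2)

Answer: 4 7 0 0 2 0 4 1 5 1 5 1 4 2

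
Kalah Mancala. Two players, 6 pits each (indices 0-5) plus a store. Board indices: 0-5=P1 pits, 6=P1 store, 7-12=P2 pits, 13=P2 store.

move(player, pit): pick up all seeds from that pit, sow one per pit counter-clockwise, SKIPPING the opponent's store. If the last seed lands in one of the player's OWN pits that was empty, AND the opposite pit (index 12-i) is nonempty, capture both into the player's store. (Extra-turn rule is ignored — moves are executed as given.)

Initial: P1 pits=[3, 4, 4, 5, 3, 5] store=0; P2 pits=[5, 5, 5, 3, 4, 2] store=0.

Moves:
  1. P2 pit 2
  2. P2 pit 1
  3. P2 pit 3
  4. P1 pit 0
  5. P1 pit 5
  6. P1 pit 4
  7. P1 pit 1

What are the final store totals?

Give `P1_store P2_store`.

Answer: 3 3

Derivation:
Move 1: P2 pit2 -> P1=[4,4,4,5,3,5](0) P2=[5,5,0,4,5,3](1)
Move 2: P2 pit1 -> P1=[4,4,4,5,3,5](0) P2=[5,0,1,5,6,4](2)
Move 3: P2 pit3 -> P1=[5,5,4,5,3,5](0) P2=[5,0,1,0,7,5](3)
Move 4: P1 pit0 -> P1=[0,6,5,6,4,6](0) P2=[5,0,1,0,7,5](3)
Move 5: P1 pit5 -> P1=[0,6,5,6,4,0](1) P2=[6,1,2,1,8,5](3)
Move 6: P1 pit4 -> P1=[0,6,5,6,0,1](2) P2=[7,2,2,1,8,5](3)
Move 7: P1 pit1 -> P1=[0,0,6,7,1,2](3) P2=[8,2,2,1,8,5](3)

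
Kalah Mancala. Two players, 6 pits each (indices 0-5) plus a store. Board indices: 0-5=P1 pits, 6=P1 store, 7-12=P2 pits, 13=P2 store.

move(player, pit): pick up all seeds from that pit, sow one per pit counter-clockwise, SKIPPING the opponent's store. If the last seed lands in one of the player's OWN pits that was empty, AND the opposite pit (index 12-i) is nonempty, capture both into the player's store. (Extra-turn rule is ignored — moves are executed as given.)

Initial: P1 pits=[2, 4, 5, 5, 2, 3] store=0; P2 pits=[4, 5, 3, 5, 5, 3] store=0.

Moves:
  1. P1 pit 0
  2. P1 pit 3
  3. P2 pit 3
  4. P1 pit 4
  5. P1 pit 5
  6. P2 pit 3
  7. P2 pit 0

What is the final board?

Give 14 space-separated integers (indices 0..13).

Answer: 2 6 6 0 0 0 3 0 8 5 1 8 5 2

Derivation:
Move 1: P1 pit0 -> P1=[0,5,6,5,2,3](0) P2=[4,5,3,5,5,3](0)
Move 2: P1 pit3 -> P1=[0,5,6,0,3,4](1) P2=[5,6,3,5,5,3](0)
Move 3: P2 pit3 -> P1=[1,6,6,0,3,4](1) P2=[5,6,3,0,6,4](1)
Move 4: P1 pit4 -> P1=[1,6,6,0,0,5](2) P2=[6,6,3,0,6,4](1)
Move 5: P1 pit5 -> P1=[1,6,6,0,0,0](3) P2=[7,7,4,1,6,4](1)
Move 6: P2 pit3 -> P1=[1,6,6,0,0,0](3) P2=[7,7,4,0,7,4](1)
Move 7: P2 pit0 -> P1=[2,6,6,0,0,0](3) P2=[0,8,5,1,8,5](2)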